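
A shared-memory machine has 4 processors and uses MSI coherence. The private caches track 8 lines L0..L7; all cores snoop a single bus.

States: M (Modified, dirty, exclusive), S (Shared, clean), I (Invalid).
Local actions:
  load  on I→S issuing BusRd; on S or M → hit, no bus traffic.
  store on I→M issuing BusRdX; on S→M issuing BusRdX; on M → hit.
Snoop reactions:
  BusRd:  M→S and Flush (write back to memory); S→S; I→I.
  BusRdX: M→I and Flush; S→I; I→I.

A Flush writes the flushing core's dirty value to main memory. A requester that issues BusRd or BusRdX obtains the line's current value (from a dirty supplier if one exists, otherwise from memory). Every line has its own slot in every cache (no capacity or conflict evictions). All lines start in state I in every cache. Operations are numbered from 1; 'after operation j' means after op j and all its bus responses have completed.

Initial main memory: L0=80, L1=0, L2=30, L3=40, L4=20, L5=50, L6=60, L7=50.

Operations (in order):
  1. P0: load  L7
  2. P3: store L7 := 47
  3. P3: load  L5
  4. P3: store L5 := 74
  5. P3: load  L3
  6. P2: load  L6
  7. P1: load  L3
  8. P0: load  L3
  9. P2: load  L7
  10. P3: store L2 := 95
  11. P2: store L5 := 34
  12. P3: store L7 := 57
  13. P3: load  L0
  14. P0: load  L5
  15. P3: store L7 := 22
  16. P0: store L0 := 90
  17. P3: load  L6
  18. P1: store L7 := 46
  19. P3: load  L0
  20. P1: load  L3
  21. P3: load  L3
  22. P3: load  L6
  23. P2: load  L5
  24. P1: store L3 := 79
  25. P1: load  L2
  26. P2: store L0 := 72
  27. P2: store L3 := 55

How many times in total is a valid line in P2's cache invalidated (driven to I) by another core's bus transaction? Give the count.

  op1 P0: load  L7 → S/I/I/I on L7; bus BusRd; mem=50
  op2 P3: store L7 := 47 → I/I/I/M on L7; bus BusRdX; mem=50
  op3 P3: load  L5 → I/I/I/S on L5; bus BusRd; mem=50
  op4 P3: store L5 := 74 → I/I/I/M on L5; bus BusRdX; mem=50
  op5 P3: load  L3 → I/I/I/S on L3; bus BusRd; mem=40
  op6 P2: load  L6 → I/I/S/I on L6; bus BusRd; mem=60
  op7 P1: load  L3 → I/S/I/S on L3; bus BusRd; mem=40
  op8 P0: load  L3 → S/S/I/S on L3; bus BusRd; mem=40
  op9 P2: load  L7 → I/I/S/S on L7; bus BusRd Flush; mem=47
  op10 P3: store L2 := 95 → I/I/I/M on L2; bus BusRdX; mem=30
  op11 P2: store L5 := 34 → I/I/M/I on L5; bus BusRdX Flush; mem=74
  op12 P3: store L7 := 57 → I/I/I/M on L7; bus BusRdX; mem=47
  op13 P3: load  L0 → I/I/I/S on L0; bus BusRd; mem=80
  op14 P0: load  L5 → S/I/S/I on L5; bus BusRd Flush; mem=34
  op15 P3: store L7 := 22 → I/I/I/M on L7; bus (none); mem=47
  op16 P0: store L0 := 90 → M/I/I/I on L0; bus BusRdX; mem=80
  op17 P3: load  L6 → I/I/S/S on L6; bus BusRd; mem=60
  op18 P1: store L7 := 46 → I/M/I/I on L7; bus BusRdX Flush; mem=22
  op19 P3: load  L0 → S/I/I/S on L0; bus BusRd Flush; mem=90
  op20 P1: load  L3 → S/S/I/S on L3; bus (none); mem=40
  op21 P3: load  L3 → S/S/I/S on L3; bus (none); mem=40
  op22 P3: load  L6 → I/I/S/S on L6; bus (none); mem=60
  op23 P2: load  L5 → S/I/S/I on L5; bus (none); mem=34
  op24 P1: store L3 := 79 → I/M/I/I on L3; bus BusRdX; mem=40
  op25 P1: load  L2 → I/S/I/S on L2; bus BusRd Flush; mem=95
  op26 P2: store L0 := 72 → I/I/M/I on L0; bus BusRdX; mem=90
  op27 P2: store L3 := 55 → I/I/M/I on L3; bus BusRdX Flush; mem=79

invalidations = 1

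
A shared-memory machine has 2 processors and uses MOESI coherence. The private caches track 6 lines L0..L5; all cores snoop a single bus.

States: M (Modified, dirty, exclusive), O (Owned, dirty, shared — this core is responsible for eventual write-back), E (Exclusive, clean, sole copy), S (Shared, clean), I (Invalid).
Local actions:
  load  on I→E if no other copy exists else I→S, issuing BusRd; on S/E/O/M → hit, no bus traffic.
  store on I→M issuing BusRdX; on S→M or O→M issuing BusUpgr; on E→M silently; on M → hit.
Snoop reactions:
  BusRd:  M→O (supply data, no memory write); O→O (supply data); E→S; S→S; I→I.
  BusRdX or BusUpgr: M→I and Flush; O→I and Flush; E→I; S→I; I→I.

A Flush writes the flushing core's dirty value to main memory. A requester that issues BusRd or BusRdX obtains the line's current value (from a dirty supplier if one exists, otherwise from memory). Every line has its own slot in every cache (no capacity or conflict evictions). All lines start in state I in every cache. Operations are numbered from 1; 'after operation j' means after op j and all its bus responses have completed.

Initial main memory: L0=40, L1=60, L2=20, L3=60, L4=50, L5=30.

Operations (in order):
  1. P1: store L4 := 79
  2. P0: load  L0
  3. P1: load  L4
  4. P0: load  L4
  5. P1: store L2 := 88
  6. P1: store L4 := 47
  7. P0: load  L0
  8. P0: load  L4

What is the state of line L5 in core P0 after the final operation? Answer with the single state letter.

[1] P1: store L4 := 79 | P0:I, P1:M(79) | bus: BusRdX
[2] P0: load  L0 | P0:E(40), P1:I | bus: BusRd
[3] P1: load  L4 | P0:I, P1:M(79) | bus: none
[4] P0: load  L4 | P0:S(79), P1:O(79) | bus: BusRd
[5] P1: store L2 := 88 | P0:I, P1:M(88) | bus: BusRdX
[6] P1: store L4 := 47 | P0:I, P1:M(47) | bus: BusUpgr
[7] P0: load  L0 | P0:E(40), P1:I | bus: none
[8] P0: load  L4 | P0:S(47), P1:O(47) | bus: BusRd

state = I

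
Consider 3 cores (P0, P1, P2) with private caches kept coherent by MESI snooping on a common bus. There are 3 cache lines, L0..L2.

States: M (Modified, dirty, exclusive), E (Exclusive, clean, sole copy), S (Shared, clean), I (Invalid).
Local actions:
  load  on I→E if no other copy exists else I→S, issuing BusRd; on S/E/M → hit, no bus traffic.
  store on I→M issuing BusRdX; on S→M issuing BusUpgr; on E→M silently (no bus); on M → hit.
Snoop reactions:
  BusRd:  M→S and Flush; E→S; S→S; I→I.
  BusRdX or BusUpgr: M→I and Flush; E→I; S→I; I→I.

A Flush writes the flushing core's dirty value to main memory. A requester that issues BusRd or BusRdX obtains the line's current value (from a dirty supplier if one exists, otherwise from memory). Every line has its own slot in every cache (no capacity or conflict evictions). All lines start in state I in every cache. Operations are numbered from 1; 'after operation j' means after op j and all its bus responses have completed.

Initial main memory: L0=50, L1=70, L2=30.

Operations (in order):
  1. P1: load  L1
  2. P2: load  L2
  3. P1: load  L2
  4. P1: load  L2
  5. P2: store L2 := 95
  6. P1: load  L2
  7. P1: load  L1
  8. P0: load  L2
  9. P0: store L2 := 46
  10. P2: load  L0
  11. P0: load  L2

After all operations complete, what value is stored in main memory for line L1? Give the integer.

memory[L1] = 70

step 1: P1: load  L1  ⟶  IEI  (L1)  txn=BusRd  M[L1]=70
step 2: P2: load  L2  ⟶  IIE  (L2)  txn=BusRd  M[L2]=30
step 3: P1: load  L2  ⟶  ISS  (L2)  txn=BusRd  M[L2]=30
step 4: P1: load  L2  ⟶  ISS  (L2)  txn=∅  M[L2]=30
step 5: P2: store L2 := 95  ⟶  IIM  (L2)  txn=BusUpgr  M[L2]=30
step 6: P1: load  L2  ⟶  ISS  (L2)  txn=BusRd+Flush  M[L2]=95
step 7: P1: load  L1  ⟶  IEI  (L1)  txn=∅  M[L1]=70
step 8: P0: load  L2  ⟶  SSS  (L2)  txn=BusRd  M[L2]=95
step 9: P0: store L2 := 46  ⟶  MII  (L2)  txn=BusUpgr  M[L2]=95
step 10: P2: load  L0  ⟶  IIE  (L0)  txn=BusRd  M[L0]=50
step 11: P0: load  L2  ⟶  MII  (L2)  txn=∅  M[L2]=95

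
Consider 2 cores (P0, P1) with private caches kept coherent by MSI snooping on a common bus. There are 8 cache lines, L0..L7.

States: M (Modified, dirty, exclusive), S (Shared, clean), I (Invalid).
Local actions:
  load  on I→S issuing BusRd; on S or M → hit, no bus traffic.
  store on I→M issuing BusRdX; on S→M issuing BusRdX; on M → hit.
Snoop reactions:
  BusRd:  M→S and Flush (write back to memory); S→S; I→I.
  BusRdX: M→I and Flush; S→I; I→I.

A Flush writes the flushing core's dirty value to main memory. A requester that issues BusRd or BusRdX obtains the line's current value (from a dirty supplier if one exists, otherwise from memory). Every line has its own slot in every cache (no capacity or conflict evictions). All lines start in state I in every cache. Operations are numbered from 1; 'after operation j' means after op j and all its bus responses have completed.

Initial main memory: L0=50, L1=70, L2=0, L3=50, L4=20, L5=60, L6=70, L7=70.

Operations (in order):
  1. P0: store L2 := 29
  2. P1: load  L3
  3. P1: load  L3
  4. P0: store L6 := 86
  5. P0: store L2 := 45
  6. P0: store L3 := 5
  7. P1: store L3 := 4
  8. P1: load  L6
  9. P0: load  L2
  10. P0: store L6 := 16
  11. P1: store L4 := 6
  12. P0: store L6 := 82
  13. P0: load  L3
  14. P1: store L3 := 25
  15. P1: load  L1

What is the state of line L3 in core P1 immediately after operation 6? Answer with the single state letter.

state = I

  op1 P0: store L2 := 29 → M/I on L2; bus BusRdX; mem=0
  op2 P1: load  L3 → I/S on L3; bus BusRd; mem=50
  op3 P1: load  L3 → I/S on L3; bus (none); mem=50
  op4 P0: store L6 := 86 → M/I on L6; bus BusRdX; mem=70
  op5 P0: store L2 := 45 → M/I on L2; bus (none); mem=0
  op6 P0: store L3 := 5 → M/I on L3; bus BusRdX; mem=50
  op7 P1: store L3 := 4 → I/M on L3; bus BusRdX Flush; mem=5
  op8 P1: load  L6 → S/S on L6; bus BusRd Flush; mem=86
  op9 P0: load  L2 → M/I on L2; bus (none); mem=0
  op10 P0: store L6 := 16 → M/I on L6; bus BusRdX; mem=86
  op11 P1: store L4 := 6 → I/M on L4; bus BusRdX; mem=20
  op12 P0: store L6 := 82 → M/I on L6; bus (none); mem=86
  op13 P0: load  L3 → S/S on L3; bus BusRd Flush; mem=4
  op14 P1: store L3 := 25 → I/M on L3; bus BusRdX; mem=4
  op15 P1: load  L1 → I/S on L1; bus BusRd; mem=70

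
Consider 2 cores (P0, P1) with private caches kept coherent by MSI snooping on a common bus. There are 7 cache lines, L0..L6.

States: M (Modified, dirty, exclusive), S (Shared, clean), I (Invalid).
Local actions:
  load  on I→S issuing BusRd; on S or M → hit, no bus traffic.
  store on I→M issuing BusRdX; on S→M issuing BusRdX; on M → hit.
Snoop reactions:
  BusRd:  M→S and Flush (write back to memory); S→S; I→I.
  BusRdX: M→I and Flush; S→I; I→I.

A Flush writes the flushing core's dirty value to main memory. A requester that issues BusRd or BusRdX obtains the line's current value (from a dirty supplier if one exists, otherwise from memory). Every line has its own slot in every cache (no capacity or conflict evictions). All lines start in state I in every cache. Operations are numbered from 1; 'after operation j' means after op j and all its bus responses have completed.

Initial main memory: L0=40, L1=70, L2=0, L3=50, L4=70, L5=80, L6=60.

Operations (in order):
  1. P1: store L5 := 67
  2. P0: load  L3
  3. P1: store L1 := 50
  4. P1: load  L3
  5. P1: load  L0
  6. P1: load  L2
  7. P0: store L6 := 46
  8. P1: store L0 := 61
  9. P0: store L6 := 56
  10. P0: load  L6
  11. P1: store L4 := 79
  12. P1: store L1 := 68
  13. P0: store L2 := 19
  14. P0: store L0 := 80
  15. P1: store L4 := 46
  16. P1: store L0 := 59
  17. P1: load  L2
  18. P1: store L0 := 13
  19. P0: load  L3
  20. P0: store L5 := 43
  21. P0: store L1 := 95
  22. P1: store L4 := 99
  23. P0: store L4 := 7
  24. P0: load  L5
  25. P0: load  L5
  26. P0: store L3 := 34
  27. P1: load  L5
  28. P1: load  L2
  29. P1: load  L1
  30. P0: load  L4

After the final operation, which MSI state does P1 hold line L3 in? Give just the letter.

  op1 P1: store L5 := 67 → I/M on L5; bus BusRdX; mem=80
  op2 P0: load  L3 → S/I on L3; bus BusRd; mem=50
  op3 P1: store L1 := 50 → I/M on L1; bus BusRdX; mem=70
  op4 P1: load  L3 → S/S on L3; bus BusRd; mem=50
  op5 P1: load  L0 → I/S on L0; bus BusRd; mem=40
  op6 P1: load  L2 → I/S on L2; bus BusRd; mem=0
  op7 P0: store L6 := 46 → M/I on L6; bus BusRdX; mem=60
  op8 P1: store L0 := 61 → I/M on L0; bus BusRdX; mem=40
  op9 P0: store L6 := 56 → M/I on L6; bus (none); mem=60
  op10 P0: load  L6 → M/I on L6; bus (none); mem=60
  op11 P1: store L4 := 79 → I/M on L4; bus BusRdX; mem=70
  op12 P1: store L1 := 68 → I/M on L1; bus (none); mem=70
  op13 P0: store L2 := 19 → M/I on L2; bus BusRdX; mem=0
  op14 P0: store L0 := 80 → M/I on L0; bus BusRdX Flush; mem=61
  op15 P1: store L4 := 46 → I/M on L4; bus (none); mem=70
  op16 P1: store L0 := 59 → I/M on L0; bus BusRdX Flush; mem=80
  op17 P1: load  L2 → S/S on L2; bus BusRd Flush; mem=19
  op18 P1: store L0 := 13 → I/M on L0; bus (none); mem=80
  op19 P0: load  L3 → S/S on L3; bus (none); mem=50
  op20 P0: store L5 := 43 → M/I on L5; bus BusRdX Flush; mem=67
  op21 P0: store L1 := 95 → M/I on L1; bus BusRdX Flush; mem=68
  op22 P1: store L4 := 99 → I/M on L4; bus (none); mem=70
  op23 P0: store L4 := 7 → M/I on L4; bus BusRdX Flush; mem=99
  op24 P0: load  L5 → M/I on L5; bus (none); mem=67
  op25 P0: load  L5 → M/I on L5; bus (none); mem=67
  op26 P0: store L3 := 34 → M/I on L3; bus BusRdX; mem=50
  op27 P1: load  L5 → S/S on L5; bus BusRd Flush; mem=43
  op28 P1: load  L2 → S/S on L2; bus (none); mem=19
  op29 P1: load  L1 → S/S on L1; bus BusRd Flush; mem=95
  op30 P0: load  L4 → M/I on L4; bus (none); mem=99

state = I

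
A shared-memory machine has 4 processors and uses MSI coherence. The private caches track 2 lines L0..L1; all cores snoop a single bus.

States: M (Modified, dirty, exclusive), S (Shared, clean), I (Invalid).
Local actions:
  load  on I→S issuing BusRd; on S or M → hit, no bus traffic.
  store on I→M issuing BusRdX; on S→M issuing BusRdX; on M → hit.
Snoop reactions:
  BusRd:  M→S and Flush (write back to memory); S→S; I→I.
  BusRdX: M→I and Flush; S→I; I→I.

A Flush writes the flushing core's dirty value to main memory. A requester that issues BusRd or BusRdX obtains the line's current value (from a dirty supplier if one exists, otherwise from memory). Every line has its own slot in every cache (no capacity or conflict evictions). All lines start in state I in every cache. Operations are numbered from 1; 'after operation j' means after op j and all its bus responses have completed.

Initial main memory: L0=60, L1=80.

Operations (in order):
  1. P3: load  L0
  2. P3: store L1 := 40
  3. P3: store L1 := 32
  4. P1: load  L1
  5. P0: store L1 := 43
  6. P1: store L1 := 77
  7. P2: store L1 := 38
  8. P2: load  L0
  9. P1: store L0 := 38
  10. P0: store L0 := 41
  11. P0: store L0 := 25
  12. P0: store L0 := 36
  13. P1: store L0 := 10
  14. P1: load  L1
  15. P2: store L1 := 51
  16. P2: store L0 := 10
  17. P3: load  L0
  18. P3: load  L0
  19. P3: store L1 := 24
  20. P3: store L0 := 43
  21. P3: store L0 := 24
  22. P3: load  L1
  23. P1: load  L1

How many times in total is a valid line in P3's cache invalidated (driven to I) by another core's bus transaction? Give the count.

invalidations = 2

[1] P3: load  L0 | P0:I, P1:I, P2:I, P3:S(60) | bus: BusRd
[2] P3: store L1 := 40 | P0:I, P1:I, P2:I, P3:M(40) | bus: BusRdX
[3] P3: store L1 := 32 | P0:I, P1:I, P2:I, P3:M(32) | bus: none
[4] P1: load  L1 | P0:I, P1:S(32), P2:I, P3:S(32) | bus: BusRd,Flush
[5] P0: store L1 := 43 | P0:M(43), P1:I, P2:I, P3:I | bus: BusRdX
[6] P1: store L1 := 77 | P0:I, P1:M(77), P2:I, P3:I | bus: BusRdX,Flush
[7] P2: store L1 := 38 | P0:I, P1:I, P2:M(38), P3:I | bus: BusRdX,Flush
[8] P2: load  L0 | P0:I, P1:I, P2:S(60), P3:S(60) | bus: BusRd
[9] P1: store L0 := 38 | P0:I, P1:M(38), P2:I, P3:I | bus: BusRdX
[10] P0: store L0 := 41 | P0:M(41), P1:I, P2:I, P3:I | bus: BusRdX,Flush
[11] P0: store L0 := 25 | P0:M(25), P1:I, P2:I, P3:I | bus: none
[12] P0: store L0 := 36 | P0:M(36), P1:I, P2:I, P3:I | bus: none
[13] P1: store L0 := 10 | P0:I, P1:M(10), P2:I, P3:I | bus: BusRdX,Flush
[14] P1: load  L1 | P0:I, P1:S(38), P2:S(38), P3:I | bus: BusRd,Flush
[15] P2: store L1 := 51 | P0:I, P1:I, P2:M(51), P3:I | bus: BusRdX
[16] P2: store L0 := 10 | P0:I, P1:I, P2:M(10), P3:I | bus: BusRdX,Flush
[17] P3: load  L0 | P0:I, P1:I, P2:S(10), P3:S(10) | bus: BusRd,Flush
[18] P3: load  L0 | P0:I, P1:I, P2:S(10), P3:S(10) | bus: none
[19] P3: store L1 := 24 | P0:I, P1:I, P2:I, P3:M(24) | bus: BusRdX,Flush
[20] P3: store L0 := 43 | P0:I, P1:I, P2:I, P3:M(43) | bus: BusRdX
[21] P3: store L0 := 24 | P0:I, P1:I, P2:I, P3:M(24) | bus: none
[22] P3: load  L1 | P0:I, P1:I, P2:I, P3:M(24) | bus: none
[23] P1: load  L1 | P0:I, P1:S(24), P2:I, P3:S(24) | bus: BusRd,Flush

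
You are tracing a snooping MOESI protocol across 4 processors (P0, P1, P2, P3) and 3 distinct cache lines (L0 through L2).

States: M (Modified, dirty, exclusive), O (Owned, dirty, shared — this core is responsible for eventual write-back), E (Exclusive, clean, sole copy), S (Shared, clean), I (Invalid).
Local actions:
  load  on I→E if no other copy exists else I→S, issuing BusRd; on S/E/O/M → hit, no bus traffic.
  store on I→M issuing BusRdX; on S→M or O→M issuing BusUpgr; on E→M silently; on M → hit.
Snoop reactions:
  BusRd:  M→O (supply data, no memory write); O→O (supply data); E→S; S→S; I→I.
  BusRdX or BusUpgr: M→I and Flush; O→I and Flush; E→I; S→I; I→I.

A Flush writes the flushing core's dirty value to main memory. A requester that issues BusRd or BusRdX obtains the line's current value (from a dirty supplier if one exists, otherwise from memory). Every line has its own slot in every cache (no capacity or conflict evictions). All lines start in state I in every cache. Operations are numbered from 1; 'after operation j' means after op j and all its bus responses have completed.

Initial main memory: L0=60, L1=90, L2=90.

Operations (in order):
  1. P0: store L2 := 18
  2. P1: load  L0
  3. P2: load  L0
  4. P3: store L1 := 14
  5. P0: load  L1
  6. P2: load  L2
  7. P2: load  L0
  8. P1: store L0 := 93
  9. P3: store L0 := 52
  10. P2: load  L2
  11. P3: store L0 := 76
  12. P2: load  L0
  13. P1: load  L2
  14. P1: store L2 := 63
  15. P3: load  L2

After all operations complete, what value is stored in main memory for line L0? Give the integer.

1. P0: store L2 := 18  bus=[BusRdX]  L2: P0=M P1=I P2=I P3=I  mem[L2]=90
2. P1: load  L0  bus=[BusRd]  L0: P0=I P1=E P2=I P3=I  mem[L0]=60
3. P2: load  L0  bus=[BusRd]  L0: P0=I P1=S P2=S P3=I  mem[L0]=60
4. P3: store L1 := 14  bus=[BusRdX]  L1: P0=I P1=I P2=I P3=M  mem[L1]=90
5. P0: load  L1  bus=[BusRd]  L1: P0=S P1=I P2=I P3=O  mem[L1]=90
6. P2: load  L2  bus=[BusRd]  L2: P0=O P1=I P2=S P3=I  mem[L2]=90
7. P2: load  L0  bus=[-]  L0: P0=I P1=S P2=S P3=I  mem[L0]=60
8. P1: store L0 := 93  bus=[BusUpgr]  L0: P0=I P1=M P2=I P3=I  mem[L0]=60
9. P3: store L0 := 52  bus=[BusRdX,Flush]  L0: P0=I P1=I P2=I P3=M  mem[L0]=93
10. P2: load  L2  bus=[-]  L2: P0=O P1=I P2=S P3=I  mem[L2]=90
11. P3: store L0 := 76  bus=[-]  L0: P0=I P1=I P2=I P3=M  mem[L0]=93
12. P2: load  L0  bus=[BusRd]  L0: P0=I P1=I P2=S P3=O  mem[L0]=93
13. P1: load  L2  bus=[BusRd]  L2: P0=O P1=S P2=S P3=I  mem[L2]=90
14. P1: store L2 := 63  bus=[BusUpgr,Flush]  L2: P0=I P1=M P2=I P3=I  mem[L2]=18
15. P3: load  L2  bus=[BusRd]  L2: P0=I P1=O P2=I P3=S  mem[L2]=18

memory[L0] = 93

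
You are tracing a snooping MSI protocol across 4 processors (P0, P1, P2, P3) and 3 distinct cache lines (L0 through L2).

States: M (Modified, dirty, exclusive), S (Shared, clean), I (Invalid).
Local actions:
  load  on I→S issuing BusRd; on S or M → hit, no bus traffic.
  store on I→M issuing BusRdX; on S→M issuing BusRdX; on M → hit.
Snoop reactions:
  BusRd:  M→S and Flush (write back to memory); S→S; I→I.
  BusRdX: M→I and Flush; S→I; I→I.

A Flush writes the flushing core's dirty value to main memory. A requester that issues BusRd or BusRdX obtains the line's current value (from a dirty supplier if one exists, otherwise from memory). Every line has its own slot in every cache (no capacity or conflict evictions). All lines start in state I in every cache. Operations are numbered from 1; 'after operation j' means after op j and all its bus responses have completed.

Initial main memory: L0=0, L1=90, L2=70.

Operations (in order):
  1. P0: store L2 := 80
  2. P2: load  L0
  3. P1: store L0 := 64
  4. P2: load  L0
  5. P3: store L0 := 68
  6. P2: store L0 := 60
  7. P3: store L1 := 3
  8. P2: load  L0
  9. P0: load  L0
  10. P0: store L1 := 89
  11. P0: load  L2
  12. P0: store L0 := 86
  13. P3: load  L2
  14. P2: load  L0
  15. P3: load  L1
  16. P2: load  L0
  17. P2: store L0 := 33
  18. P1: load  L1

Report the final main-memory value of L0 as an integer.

  op1 P0: store L2 := 80 → M/I/I/I on L2; bus BusRdX; mem=70
  op2 P2: load  L0 → I/I/S/I on L0; bus BusRd; mem=0
  op3 P1: store L0 := 64 → I/M/I/I on L0; bus BusRdX; mem=0
  op4 P2: load  L0 → I/S/S/I on L0; bus BusRd Flush; mem=64
  op5 P3: store L0 := 68 → I/I/I/M on L0; bus BusRdX; mem=64
  op6 P2: store L0 := 60 → I/I/M/I on L0; bus BusRdX Flush; mem=68
  op7 P3: store L1 := 3 → I/I/I/M on L1; bus BusRdX; mem=90
  op8 P2: load  L0 → I/I/M/I on L0; bus (none); mem=68
  op9 P0: load  L0 → S/I/S/I on L0; bus BusRd Flush; mem=60
  op10 P0: store L1 := 89 → M/I/I/I on L1; bus BusRdX Flush; mem=3
  op11 P0: load  L2 → M/I/I/I on L2; bus (none); mem=70
  op12 P0: store L0 := 86 → M/I/I/I on L0; bus BusRdX; mem=60
  op13 P3: load  L2 → S/I/I/S on L2; bus BusRd Flush; mem=80
  op14 P2: load  L0 → S/I/S/I on L0; bus BusRd Flush; mem=86
  op15 P3: load  L1 → S/I/I/S on L1; bus BusRd Flush; mem=89
  op16 P2: load  L0 → S/I/S/I on L0; bus (none); mem=86
  op17 P2: store L0 := 33 → I/I/M/I on L0; bus BusRdX; mem=86
  op18 P1: load  L1 → S/S/I/S on L1; bus BusRd; mem=89

memory[L0] = 86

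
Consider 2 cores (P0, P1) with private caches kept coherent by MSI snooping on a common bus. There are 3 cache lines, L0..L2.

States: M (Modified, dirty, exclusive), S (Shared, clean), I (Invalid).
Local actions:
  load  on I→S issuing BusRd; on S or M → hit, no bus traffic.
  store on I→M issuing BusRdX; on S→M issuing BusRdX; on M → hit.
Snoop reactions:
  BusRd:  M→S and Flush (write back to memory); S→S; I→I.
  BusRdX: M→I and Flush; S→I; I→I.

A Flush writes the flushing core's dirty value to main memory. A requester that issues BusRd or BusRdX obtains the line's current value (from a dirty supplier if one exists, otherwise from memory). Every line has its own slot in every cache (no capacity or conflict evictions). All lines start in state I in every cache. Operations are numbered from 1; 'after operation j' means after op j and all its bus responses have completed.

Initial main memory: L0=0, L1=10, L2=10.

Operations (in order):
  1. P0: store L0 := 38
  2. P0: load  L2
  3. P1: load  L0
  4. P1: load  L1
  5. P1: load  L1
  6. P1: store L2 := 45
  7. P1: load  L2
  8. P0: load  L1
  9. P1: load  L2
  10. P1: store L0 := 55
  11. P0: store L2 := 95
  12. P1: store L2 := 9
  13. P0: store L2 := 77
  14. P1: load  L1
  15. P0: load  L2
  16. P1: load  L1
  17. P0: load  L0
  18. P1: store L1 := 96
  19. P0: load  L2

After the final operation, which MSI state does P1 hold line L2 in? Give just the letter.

step 1: P0: store L0 := 38  ⟶  MI  (L0)  txn=BusRdX  M[L0]=0
step 2: P0: load  L2  ⟶  SI  (L2)  txn=BusRd  M[L2]=10
step 3: P1: load  L0  ⟶  SS  (L0)  txn=BusRd+Flush  M[L0]=38
step 4: P1: load  L1  ⟶  IS  (L1)  txn=BusRd  M[L1]=10
step 5: P1: load  L1  ⟶  IS  (L1)  txn=∅  M[L1]=10
step 6: P1: store L2 := 45  ⟶  IM  (L2)  txn=BusRdX  M[L2]=10
step 7: P1: load  L2  ⟶  IM  (L2)  txn=∅  M[L2]=10
step 8: P0: load  L1  ⟶  SS  (L1)  txn=BusRd  M[L1]=10
step 9: P1: load  L2  ⟶  IM  (L2)  txn=∅  M[L2]=10
step 10: P1: store L0 := 55  ⟶  IM  (L0)  txn=BusRdX  M[L0]=38
step 11: P0: store L2 := 95  ⟶  MI  (L2)  txn=BusRdX+Flush  M[L2]=45
step 12: P1: store L2 := 9  ⟶  IM  (L2)  txn=BusRdX+Flush  M[L2]=95
step 13: P0: store L2 := 77  ⟶  MI  (L2)  txn=BusRdX+Flush  M[L2]=9
step 14: P1: load  L1  ⟶  SS  (L1)  txn=∅  M[L1]=10
step 15: P0: load  L2  ⟶  MI  (L2)  txn=∅  M[L2]=9
step 16: P1: load  L1  ⟶  SS  (L1)  txn=∅  M[L1]=10
step 17: P0: load  L0  ⟶  SS  (L0)  txn=BusRd+Flush  M[L0]=55
step 18: P1: store L1 := 96  ⟶  IM  (L1)  txn=BusRdX  M[L1]=10
step 19: P0: load  L2  ⟶  MI  (L2)  txn=∅  M[L2]=9

state = I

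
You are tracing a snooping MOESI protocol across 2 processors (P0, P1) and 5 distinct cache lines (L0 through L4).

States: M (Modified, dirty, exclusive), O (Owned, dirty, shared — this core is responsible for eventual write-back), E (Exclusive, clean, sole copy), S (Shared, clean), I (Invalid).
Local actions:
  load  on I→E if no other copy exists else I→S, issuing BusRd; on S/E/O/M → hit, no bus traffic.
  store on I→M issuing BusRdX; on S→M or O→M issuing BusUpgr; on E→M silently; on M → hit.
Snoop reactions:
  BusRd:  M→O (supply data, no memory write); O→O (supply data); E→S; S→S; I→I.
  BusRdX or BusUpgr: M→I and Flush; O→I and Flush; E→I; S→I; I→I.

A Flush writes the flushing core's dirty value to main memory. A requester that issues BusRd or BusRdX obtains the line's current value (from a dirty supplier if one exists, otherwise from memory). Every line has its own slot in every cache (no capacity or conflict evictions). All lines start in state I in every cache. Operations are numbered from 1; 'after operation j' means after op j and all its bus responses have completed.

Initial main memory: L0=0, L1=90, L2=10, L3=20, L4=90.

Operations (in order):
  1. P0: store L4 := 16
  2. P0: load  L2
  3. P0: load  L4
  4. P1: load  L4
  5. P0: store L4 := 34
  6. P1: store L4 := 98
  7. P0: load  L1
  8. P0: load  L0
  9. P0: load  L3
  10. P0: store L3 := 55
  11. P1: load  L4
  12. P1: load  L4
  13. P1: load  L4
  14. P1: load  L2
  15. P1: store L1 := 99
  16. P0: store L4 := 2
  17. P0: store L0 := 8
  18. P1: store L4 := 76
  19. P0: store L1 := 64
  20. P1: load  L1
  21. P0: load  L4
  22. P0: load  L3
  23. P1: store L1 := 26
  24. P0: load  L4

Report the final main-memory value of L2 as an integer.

memory[L2] = 10

step 1: P0: store L4 := 16  ⟶  MI  (L4)  txn=BusRdX  M[L4]=90
step 2: P0: load  L2  ⟶  EI  (L2)  txn=BusRd  M[L2]=10
step 3: P0: load  L4  ⟶  MI  (L4)  txn=∅  M[L4]=90
step 4: P1: load  L4  ⟶  OS  (L4)  txn=BusRd  M[L4]=90
step 5: P0: store L4 := 34  ⟶  MI  (L4)  txn=BusUpgr  M[L4]=90
step 6: P1: store L4 := 98  ⟶  IM  (L4)  txn=BusRdX+Flush  M[L4]=34
step 7: P0: load  L1  ⟶  EI  (L1)  txn=BusRd  M[L1]=90
step 8: P0: load  L0  ⟶  EI  (L0)  txn=BusRd  M[L0]=0
step 9: P0: load  L3  ⟶  EI  (L3)  txn=BusRd  M[L3]=20
step 10: P0: store L3 := 55  ⟶  MI  (L3)  txn=∅  M[L3]=20
step 11: P1: load  L4  ⟶  IM  (L4)  txn=∅  M[L4]=34
step 12: P1: load  L4  ⟶  IM  (L4)  txn=∅  M[L4]=34
step 13: P1: load  L4  ⟶  IM  (L4)  txn=∅  M[L4]=34
step 14: P1: load  L2  ⟶  SS  (L2)  txn=BusRd  M[L2]=10
step 15: P1: store L1 := 99  ⟶  IM  (L1)  txn=BusRdX  M[L1]=90
step 16: P0: store L4 := 2  ⟶  MI  (L4)  txn=BusRdX+Flush  M[L4]=98
step 17: P0: store L0 := 8  ⟶  MI  (L0)  txn=∅  M[L0]=0
step 18: P1: store L4 := 76  ⟶  IM  (L4)  txn=BusRdX+Flush  M[L4]=2
step 19: P0: store L1 := 64  ⟶  MI  (L1)  txn=BusRdX+Flush  M[L1]=99
step 20: P1: load  L1  ⟶  OS  (L1)  txn=BusRd  M[L1]=99
step 21: P0: load  L4  ⟶  SO  (L4)  txn=BusRd  M[L4]=2
step 22: P0: load  L3  ⟶  MI  (L3)  txn=∅  M[L3]=20
step 23: P1: store L1 := 26  ⟶  IM  (L1)  txn=BusUpgr+Flush  M[L1]=64
step 24: P0: load  L4  ⟶  SO  (L4)  txn=∅  M[L4]=2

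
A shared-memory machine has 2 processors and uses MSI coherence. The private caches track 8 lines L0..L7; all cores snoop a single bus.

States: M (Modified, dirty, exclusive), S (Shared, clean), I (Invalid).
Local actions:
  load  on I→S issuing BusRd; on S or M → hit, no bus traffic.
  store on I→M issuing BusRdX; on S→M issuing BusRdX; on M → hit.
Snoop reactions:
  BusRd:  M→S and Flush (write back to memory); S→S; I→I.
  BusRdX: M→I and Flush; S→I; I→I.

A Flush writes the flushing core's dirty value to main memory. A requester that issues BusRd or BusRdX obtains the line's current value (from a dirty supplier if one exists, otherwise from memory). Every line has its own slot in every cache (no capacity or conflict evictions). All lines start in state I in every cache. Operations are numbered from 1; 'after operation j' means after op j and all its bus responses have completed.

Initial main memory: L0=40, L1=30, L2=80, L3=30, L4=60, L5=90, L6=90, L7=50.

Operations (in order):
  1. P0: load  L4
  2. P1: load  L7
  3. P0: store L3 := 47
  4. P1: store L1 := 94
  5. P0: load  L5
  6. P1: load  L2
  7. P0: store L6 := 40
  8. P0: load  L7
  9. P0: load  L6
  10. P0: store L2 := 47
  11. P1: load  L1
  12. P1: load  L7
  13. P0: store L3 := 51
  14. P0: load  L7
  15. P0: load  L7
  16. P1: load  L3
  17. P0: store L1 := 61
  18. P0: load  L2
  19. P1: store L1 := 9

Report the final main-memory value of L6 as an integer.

memory[L6] = 90

1. P0: load  L4  bus=[BusRd]  L4: P0=S P1=I  mem[L4]=60
2. P1: load  L7  bus=[BusRd]  L7: P0=I P1=S  mem[L7]=50
3. P0: store L3 := 47  bus=[BusRdX]  L3: P0=M P1=I  mem[L3]=30
4. P1: store L1 := 94  bus=[BusRdX]  L1: P0=I P1=M  mem[L1]=30
5. P0: load  L5  bus=[BusRd]  L5: P0=S P1=I  mem[L5]=90
6. P1: load  L2  bus=[BusRd]  L2: P0=I P1=S  mem[L2]=80
7. P0: store L6 := 40  bus=[BusRdX]  L6: P0=M P1=I  mem[L6]=90
8. P0: load  L7  bus=[BusRd]  L7: P0=S P1=S  mem[L7]=50
9. P0: load  L6  bus=[-]  L6: P0=M P1=I  mem[L6]=90
10. P0: store L2 := 47  bus=[BusRdX]  L2: P0=M P1=I  mem[L2]=80
11. P1: load  L1  bus=[-]  L1: P0=I P1=M  mem[L1]=30
12. P1: load  L7  bus=[-]  L7: P0=S P1=S  mem[L7]=50
13. P0: store L3 := 51  bus=[-]  L3: P0=M P1=I  mem[L3]=30
14. P0: load  L7  bus=[-]  L7: P0=S P1=S  mem[L7]=50
15. P0: load  L7  bus=[-]  L7: P0=S P1=S  mem[L7]=50
16. P1: load  L3  bus=[BusRd,Flush]  L3: P0=S P1=S  mem[L3]=51
17. P0: store L1 := 61  bus=[BusRdX,Flush]  L1: P0=M P1=I  mem[L1]=94
18. P0: load  L2  bus=[-]  L2: P0=M P1=I  mem[L2]=80
19. P1: store L1 := 9  bus=[BusRdX,Flush]  L1: P0=I P1=M  mem[L1]=61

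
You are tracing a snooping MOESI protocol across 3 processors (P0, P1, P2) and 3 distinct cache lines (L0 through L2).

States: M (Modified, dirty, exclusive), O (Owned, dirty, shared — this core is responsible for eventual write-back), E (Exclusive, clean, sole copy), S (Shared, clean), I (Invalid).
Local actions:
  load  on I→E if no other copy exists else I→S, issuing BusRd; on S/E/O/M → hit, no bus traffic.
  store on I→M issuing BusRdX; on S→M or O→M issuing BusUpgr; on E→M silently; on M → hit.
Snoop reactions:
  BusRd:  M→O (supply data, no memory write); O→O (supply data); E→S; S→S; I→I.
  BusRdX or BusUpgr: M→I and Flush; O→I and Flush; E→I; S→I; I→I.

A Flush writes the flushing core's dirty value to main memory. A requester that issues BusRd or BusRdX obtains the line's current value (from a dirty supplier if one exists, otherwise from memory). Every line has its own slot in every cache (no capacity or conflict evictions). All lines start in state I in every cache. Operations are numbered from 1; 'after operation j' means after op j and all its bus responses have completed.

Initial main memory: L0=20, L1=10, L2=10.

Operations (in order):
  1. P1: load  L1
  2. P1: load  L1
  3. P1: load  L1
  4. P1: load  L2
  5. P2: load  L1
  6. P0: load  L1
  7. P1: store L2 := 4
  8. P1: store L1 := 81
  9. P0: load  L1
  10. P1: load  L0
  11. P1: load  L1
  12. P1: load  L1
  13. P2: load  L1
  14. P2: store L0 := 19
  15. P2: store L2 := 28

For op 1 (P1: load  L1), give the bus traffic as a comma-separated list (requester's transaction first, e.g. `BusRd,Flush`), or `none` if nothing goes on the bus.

[1] P1: load  L1 | P0:I, P1:E(10), P2:I | bus: BusRd
[2] P1: load  L1 | P0:I, P1:E(10), P2:I | bus: none
[3] P1: load  L1 | P0:I, P1:E(10), P2:I | bus: none
[4] P1: load  L2 | P0:I, P1:E(10), P2:I | bus: BusRd
[5] P2: load  L1 | P0:I, P1:S(10), P2:S(10) | bus: BusRd
[6] P0: load  L1 | P0:S(10), P1:S(10), P2:S(10) | bus: BusRd
[7] P1: store L2 := 4 | P0:I, P1:M(4), P2:I | bus: none
[8] P1: store L1 := 81 | P0:I, P1:M(81), P2:I | bus: BusUpgr
[9] P0: load  L1 | P0:S(81), P1:O(81), P2:I | bus: BusRd
[10] P1: load  L0 | P0:I, P1:E(20), P2:I | bus: BusRd
[11] P1: load  L1 | P0:S(81), P1:O(81), P2:I | bus: none
[12] P1: load  L1 | P0:S(81), P1:O(81), P2:I | bus: none
[13] P2: load  L1 | P0:S(81), P1:O(81), P2:S(81) | bus: BusRd
[14] P2: store L0 := 19 | P0:I, P1:I, P2:M(19) | bus: BusRdX
[15] P2: store L2 := 28 | P0:I, P1:I, P2:M(28) | bus: BusRdX,Flush

bus = BusRd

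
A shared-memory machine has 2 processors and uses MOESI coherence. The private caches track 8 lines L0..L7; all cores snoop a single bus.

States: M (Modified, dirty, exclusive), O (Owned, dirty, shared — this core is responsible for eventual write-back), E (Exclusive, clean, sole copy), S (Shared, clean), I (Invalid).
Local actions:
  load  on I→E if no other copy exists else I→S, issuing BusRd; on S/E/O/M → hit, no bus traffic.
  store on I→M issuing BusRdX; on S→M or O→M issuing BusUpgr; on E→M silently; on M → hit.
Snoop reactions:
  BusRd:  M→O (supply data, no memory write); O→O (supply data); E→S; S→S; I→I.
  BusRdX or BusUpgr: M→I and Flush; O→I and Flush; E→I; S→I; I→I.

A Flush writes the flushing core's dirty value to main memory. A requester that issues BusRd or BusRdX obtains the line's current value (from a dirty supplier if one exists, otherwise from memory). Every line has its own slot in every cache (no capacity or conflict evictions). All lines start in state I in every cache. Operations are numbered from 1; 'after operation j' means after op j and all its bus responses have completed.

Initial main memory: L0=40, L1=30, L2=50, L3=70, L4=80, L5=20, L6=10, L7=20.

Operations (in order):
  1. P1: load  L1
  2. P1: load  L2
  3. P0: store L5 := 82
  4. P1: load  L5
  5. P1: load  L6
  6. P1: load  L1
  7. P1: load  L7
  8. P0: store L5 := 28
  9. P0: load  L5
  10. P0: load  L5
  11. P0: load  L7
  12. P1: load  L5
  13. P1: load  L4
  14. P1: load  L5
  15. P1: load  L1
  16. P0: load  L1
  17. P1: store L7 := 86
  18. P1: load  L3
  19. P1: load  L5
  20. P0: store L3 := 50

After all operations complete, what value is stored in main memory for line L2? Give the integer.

memory[L2] = 50

1. P1: load  L1  bus=[BusRd]  L1: P0=I P1=E  mem[L1]=30
2. P1: load  L2  bus=[BusRd]  L2: P0=I P1=E  mem[L2]=50
3. P0: store L5 := 82  bus=[BusRdX]  L5: P0=M P1=I  mem[L5]=20
4. P1: load  L5  bus=[BusRd]  L5: P0=O P1=S  mem[L5]=20
5. P1: load  L6  bus=[BusRd]  L6: P0=I P1=E  mem[L6]=10
6. P1: load  L1  bus=[-]  L1: P0=I P1=E  mem[L1]=30
7. P1: load  L7  bus=[BusRd]  L7: P0=I P1=E  mem[L7]=20
8. P0: store L5 := 28  bus=[BusUpgr]  L5: P0=M P1=I  mem[L5]=20
9. P0: load  L5  bus=[-]  L5: P0=M P1=I  mem[L5]=20
10. P0: load  L5  bus=[-]  L5: P0=M P1=I  mem[L5]=20
11. P0: load  L7  bus=[BusRd]  L7: P0=S P1=S  mem[L7]=20
12. P1: load  L5  bus=[BusRd]  L5: P0=O P1=S  mem[L5]=20
13. P1: load  L4  bus=[BusRd]  L4: P0=I P1=E  mem[L4]=80
14. P1: load  L5  bus=[-]  L5: P0=O P1=S  mem[L5]=20
15. P1: load  L1  bus=[-]  L1: P0=I P1=E  mem[L1]=30
16. P0: load  L1  bus=[BusRd]  L1: P0=S P1=S  mem[L1]=30
17. P1: store L7 := 86  bus=[BusUpgr]  L7: P0=I P1=M  mem[L7]=20
18. P1: load  L3  bus=[BusRd]  L3: P0=I P1=E  mem[L3]=70
19. P1: load  L5  bus=[-]  L5: P0=O P1=S  mem[L5]=20
20. P0: store L3 := 50  bus=[BusRdX]  L3: P0=M P1=I  mem[L3]=70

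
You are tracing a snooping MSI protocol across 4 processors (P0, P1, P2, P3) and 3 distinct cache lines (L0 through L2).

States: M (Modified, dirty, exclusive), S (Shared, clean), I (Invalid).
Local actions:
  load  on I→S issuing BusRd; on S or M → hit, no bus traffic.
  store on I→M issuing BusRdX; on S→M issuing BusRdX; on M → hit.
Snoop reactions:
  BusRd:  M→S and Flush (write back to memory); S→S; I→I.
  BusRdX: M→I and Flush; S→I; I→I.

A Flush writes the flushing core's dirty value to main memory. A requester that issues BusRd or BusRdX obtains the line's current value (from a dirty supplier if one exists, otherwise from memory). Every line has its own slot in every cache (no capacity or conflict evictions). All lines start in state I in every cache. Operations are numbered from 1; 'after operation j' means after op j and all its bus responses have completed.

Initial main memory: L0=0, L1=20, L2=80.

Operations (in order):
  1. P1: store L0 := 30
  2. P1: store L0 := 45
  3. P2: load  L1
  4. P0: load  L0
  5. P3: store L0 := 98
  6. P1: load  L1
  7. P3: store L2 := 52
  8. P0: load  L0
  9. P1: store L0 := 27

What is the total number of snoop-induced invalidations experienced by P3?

invalidations = 1

  op1 P1: store L0 := 30 → I/M/I/I on L0; bus BusRdX; mem=0
  op2 P1: store L0 := 45 → I/M/I/I on L0; bus (none); mem=0
  op3 P2: load  L1 → I/I/S/I on L1; bus BusRd; mem=20
  op4 P0: load  L0 → S/S/I/I on L0; bus BusRd Flush; mem=45
  op5 P3: store L0 := 98 → I/I/I/M on L0; bus BusRdX; mem=45
  op6 P1: load  L1 → I/S/S/I on L1; bus BusRd; mem=20
  op7 P3: store L2 := 52 → I/I/I/M on L2; bus BusRdX; mem=80
  op8 P0: load  L0 → S/I/I/S on L0; bus BusRd Flush; mem=98
  op9 P1: store L0 := 27 → I/M/I/I on L0; bus BusRdX; mem=98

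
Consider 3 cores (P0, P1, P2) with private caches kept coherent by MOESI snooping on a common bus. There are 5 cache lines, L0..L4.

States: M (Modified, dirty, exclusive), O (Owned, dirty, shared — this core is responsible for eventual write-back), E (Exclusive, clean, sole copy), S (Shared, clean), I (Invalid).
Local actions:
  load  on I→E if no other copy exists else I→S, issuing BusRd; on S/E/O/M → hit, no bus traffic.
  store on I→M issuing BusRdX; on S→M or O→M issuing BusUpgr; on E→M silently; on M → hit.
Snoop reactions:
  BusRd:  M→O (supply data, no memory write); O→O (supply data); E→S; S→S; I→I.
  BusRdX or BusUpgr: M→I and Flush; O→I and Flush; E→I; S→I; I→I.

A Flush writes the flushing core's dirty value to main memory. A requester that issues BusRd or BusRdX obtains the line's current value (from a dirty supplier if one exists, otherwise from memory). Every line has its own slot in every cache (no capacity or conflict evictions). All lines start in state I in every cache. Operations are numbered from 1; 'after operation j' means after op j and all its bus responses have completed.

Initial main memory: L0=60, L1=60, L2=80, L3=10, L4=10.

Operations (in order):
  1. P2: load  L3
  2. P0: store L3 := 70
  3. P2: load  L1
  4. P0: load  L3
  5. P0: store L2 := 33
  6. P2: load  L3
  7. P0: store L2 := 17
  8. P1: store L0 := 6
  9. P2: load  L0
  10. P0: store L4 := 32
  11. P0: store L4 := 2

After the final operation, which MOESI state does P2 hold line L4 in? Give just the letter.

1. P2: load  L3  bus=[BusRd]  L3: P0=I P1=I P2=E  mem[L3]=10
2. P0: store L3 := 70  bus=[BusRdX]  L3: P0=M P1=I P2=I  mem[L3]=10
3. P2: load  L1  bus=[BusRd]  L1: P0=I P1=I P2=E  mem[L1]=60
4. P0: load  L3  bus=[-]  L3: P0=M P1=I P2=I  mem[L3]=10
5. P0: store L2 := 33  bus=[BusRdX]  L2: P0=M P1=I P2=I  mem[L2]=80
6. P2: load  L3  bus=[BusRd]  L3: P0=O P1=I P2=S  mem[L3]=10
7. P0: store L2 := 17  bus=[-]  L2: P0=M P1=I P2=I  mem[L2]=80
8. P1: store L0 := 6  bus=[BusRdX]  L0: P0=I P1=M P2=I  mem[L0]=60
9. P2: load  L0  bus=[BusRd]  L0: P0=I P1=O P2=S  mem[L0]=60
10. P0: store L4 := 32  bus=[BusRdX]  L4: P0=M P1=I P2=I  mem[L4]=10
11. P0: store L4 := 2  bus=[-]  L4: P0=M P1=I P2=I  mem[L4]=10

state = I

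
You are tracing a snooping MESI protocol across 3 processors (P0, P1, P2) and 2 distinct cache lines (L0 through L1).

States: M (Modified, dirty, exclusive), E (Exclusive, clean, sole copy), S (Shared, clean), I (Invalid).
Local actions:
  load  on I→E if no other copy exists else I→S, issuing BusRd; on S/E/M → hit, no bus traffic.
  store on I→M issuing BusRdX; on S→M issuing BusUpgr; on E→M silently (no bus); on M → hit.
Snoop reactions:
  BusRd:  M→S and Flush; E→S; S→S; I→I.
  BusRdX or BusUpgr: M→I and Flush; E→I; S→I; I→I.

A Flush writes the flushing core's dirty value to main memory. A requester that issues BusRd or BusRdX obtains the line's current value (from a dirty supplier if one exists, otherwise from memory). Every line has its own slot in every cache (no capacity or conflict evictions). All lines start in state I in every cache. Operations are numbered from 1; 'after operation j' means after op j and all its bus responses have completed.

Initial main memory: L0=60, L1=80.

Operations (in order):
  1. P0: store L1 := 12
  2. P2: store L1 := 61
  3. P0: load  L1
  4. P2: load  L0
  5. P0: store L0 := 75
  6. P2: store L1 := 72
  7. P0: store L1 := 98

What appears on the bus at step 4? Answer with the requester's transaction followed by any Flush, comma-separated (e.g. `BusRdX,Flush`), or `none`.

1. P0: store L1 := 12  bus=[BusRdX]  L1: P0=M P1=I P2=I  mem[L1]=80
2. P2: store L1 := 61  bus=[BusRdX,Flush]  L1: P0=I P1=I P2=M  mem[L1]=12
3. P0: load  L1  bus=[BusRd,Flush]  L1: P0=S P1=I P2=S  mem[L1]=61
4. P2: load  L0  bus=[BusRd]  L0: P0=I P1=I P2=E  mem[L0]=60
5. P0: store L0 := 75  bus=[BusRdX]  L0: P0=M P1=I P2=I  mem[L0]=60
6. P2: store L1 := 72  bus=[BusUpgr]  L1: P0=I P1=I P2=M  mem[L1]=61
7. P0: store L1 := 98  bus=[BusRdX,Flush]  L1: P0=M P1=I P2=I  mem[L1]=72

bus = BusRd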